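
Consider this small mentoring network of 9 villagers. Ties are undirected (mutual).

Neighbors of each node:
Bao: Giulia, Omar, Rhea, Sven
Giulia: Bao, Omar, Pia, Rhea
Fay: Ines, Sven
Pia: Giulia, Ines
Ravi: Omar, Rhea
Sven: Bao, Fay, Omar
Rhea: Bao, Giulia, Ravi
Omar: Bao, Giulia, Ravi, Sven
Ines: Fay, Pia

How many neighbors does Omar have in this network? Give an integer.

4

Omar is directly tied to Bao, Giulia, Ravi, and Sven. That is 4 neighbors, so the degree of Omar is 4.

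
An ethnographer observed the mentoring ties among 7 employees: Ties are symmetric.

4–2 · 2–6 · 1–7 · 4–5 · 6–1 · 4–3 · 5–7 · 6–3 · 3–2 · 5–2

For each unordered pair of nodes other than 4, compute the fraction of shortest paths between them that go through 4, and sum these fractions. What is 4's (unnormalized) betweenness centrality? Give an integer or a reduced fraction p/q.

Pairs whose geodesics pass through 4 — 3–7: 1/3; 3–5: 1/2.
All other pairs contribute 0.
Summing the contributions gives betweenness(4) = 5/6.

5/6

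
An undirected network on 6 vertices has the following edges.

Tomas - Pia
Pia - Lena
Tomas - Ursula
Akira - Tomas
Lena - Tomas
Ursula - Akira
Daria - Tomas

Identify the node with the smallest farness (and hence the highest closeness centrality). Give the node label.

Farness (sum of distances to all others) for each node — Akira:8, Daria:9, Lena:8, Pia:8, Tomas:5, Ursula:8.
The smallest farness is 5, for Tomas, so Tomas has the highest closeness.

Tomas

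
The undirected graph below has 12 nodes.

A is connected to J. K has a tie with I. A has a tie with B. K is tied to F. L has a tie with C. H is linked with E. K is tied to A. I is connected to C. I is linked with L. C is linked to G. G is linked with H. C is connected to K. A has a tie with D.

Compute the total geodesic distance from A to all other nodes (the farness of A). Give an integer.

Distances from A: B:1, C:2, D:1, E:5, F:2, G:3, H:4, I:2, J:1, K:1, L:3.
Sum = 1 + 2 + 1 + 5 + 2 + 3 + 4 + 2 + 1 + 1 + 3 = 25.

25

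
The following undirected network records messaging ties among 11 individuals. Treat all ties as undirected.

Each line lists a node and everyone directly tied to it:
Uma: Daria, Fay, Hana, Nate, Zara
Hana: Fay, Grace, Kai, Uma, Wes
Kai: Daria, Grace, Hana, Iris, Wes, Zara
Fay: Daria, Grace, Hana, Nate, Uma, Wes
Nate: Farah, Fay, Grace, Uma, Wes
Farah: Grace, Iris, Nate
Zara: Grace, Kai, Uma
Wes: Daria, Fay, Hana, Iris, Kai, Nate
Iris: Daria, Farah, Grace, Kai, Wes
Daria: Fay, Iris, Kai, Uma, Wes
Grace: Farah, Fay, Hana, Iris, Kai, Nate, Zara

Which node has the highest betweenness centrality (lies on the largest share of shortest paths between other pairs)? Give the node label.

Grace

Unnormalized betweenness of each node: Daria:13/6, Farah:1/3, Fay:28/15, Grace:41/6, Hana:77/60, Iris:38/15, Kai:69/20, Nate:27/10, Uma:8/3, Wes:31/12, Zara:7/12.
Grace has the largest value, 41/6, making it the main broker — the node through which the most shortest paths run.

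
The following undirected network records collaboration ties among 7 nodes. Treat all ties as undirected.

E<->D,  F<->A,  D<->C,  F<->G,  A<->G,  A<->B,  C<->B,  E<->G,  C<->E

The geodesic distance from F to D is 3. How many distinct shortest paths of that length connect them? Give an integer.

The shortest distance is 3, and the only length-3 path is F–G–E–D. So there is exactly 1 shortest path.

1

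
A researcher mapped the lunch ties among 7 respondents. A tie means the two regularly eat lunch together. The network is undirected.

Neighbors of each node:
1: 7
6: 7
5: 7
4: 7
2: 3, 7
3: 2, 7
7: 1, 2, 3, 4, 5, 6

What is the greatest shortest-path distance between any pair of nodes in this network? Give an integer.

2

Eccentricity of each node (its greatest distance to any other): 1:2, 2:2, 3:2, 4:2, 5:2, 6:2, 7:1.
The maximum eccentricity is 2, realized for instance by the pair 4–2 via 4 – 7 – 2. So the diameter is 2.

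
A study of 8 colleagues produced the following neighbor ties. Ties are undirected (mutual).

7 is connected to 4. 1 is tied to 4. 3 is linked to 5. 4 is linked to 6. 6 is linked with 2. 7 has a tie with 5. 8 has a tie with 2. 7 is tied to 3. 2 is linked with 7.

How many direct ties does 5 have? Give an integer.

2

5 is directly tied to 3 and 7. That is 2 neighbors, so the degree of 5 is 2.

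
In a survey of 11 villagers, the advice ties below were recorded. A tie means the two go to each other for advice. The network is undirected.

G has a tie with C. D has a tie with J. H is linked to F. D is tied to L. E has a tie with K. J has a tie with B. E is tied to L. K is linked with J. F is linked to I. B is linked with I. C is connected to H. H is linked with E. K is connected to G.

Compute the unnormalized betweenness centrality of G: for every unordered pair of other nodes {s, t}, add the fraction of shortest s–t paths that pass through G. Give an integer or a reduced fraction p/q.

Pairs whose geodesics pass through G — D–C: 1/2; J–C: 1; B–C: 1/2; C–K: 1.
All other pairs contribute 0.
Summing the contributions gives betweenness(G) = 3.

3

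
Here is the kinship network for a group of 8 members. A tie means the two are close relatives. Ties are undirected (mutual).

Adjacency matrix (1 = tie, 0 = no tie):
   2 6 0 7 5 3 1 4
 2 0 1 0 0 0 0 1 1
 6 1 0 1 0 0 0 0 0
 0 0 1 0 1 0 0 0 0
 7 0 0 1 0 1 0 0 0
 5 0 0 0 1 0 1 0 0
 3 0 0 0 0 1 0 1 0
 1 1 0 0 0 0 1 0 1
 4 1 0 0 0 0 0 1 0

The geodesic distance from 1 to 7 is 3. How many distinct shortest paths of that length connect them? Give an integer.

1

The shortest distance is 3, and the only length-3 path is 1–3–5–7. So there is exactly 1 shortest path.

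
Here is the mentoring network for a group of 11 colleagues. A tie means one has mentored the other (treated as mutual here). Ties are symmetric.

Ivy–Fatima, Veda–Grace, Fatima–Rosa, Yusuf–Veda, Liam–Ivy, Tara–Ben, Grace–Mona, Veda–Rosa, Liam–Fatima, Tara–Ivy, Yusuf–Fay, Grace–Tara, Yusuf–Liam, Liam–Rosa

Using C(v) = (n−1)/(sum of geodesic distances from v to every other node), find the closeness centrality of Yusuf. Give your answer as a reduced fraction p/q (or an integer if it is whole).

10/21

Distances from Yusuf: Ben:4, Fatima:2, Fay:1, Grace:2, Ivy:2, Liam:1, Mona:3, Rosa:2, Tara:3, Veda:1. Sum = 21.
n = 11, so closeness = 10/21.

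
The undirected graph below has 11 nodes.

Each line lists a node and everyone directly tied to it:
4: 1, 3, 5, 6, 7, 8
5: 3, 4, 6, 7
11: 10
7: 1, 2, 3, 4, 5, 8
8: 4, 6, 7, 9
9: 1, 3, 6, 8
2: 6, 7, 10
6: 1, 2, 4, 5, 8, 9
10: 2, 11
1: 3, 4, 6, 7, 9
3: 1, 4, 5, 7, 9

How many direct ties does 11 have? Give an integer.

1

11 is directly tied to 10. That is 1 neighbor, so the degree of 11 is 1.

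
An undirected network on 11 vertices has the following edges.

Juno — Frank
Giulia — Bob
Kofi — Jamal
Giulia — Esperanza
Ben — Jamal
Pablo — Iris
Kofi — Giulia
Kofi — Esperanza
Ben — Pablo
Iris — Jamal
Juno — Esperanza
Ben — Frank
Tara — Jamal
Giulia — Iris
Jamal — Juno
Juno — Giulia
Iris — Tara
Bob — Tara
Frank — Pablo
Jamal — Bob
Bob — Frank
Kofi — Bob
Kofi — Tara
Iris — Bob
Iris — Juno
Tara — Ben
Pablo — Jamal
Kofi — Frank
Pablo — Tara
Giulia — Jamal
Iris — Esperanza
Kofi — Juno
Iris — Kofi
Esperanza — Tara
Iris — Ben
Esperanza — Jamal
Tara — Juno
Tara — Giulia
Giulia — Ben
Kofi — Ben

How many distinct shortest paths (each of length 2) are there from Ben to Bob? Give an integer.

The shortest distance is 2. The length-2 paths are: Ben–Iris–Bob; Ben–Giulia–Bob; Ben–Frank–Bob; Ben–Kofi–Bob; Ben–Tara–Bob; Ben–Jamal–Bob.
That gives 6 distinct shortest paths.

6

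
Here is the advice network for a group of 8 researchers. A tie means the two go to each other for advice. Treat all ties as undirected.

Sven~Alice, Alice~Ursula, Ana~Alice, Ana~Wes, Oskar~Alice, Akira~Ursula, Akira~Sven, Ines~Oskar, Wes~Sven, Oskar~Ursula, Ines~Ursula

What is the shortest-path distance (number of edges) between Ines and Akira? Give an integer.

One shortest route is Ines – Ursula – Akira, which uses 2 edges, and Ines and Akira are not directly tied, so nothing shorter exists. So d(Ines,Akira) = 2.

2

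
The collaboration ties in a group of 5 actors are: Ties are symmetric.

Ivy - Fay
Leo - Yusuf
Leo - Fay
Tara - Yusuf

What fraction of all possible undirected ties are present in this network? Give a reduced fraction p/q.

There are 4 edges and 5 nodes, so the maximum possible is C(5,2) = 10.
Density = 4/10 = 2/5.

2/5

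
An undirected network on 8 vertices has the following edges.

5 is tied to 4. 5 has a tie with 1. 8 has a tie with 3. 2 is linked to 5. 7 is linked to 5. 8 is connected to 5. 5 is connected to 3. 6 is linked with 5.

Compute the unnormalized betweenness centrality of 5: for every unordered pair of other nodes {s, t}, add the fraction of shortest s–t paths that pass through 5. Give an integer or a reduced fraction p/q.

Pairs whose geodesics pass through 5 — 1–4: 1; 1–2: 1; 1–6: 1; 1–7: 1; 1–8: 1; 1–3: 1; 4–2: 1; 4–6: 1; 4–7: 1; 4–8: 1; 4–3: 1; 2–6: 1; 2–7: 1; 2–8: 1 … (+6 more pairs).
All other pairs contribute 0.
Summing the contributions gives betweenness(5) = 20.

20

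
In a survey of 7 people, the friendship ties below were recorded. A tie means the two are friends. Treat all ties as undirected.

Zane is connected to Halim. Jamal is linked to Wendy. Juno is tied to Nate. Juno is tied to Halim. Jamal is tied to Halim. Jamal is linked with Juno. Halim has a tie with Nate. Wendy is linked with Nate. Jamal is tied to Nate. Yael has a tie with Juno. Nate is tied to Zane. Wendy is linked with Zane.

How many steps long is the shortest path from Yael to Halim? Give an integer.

2

One shortest route is Yael – Juno – Halim, which uses 2 edges, and Yael and Halim are not directly tied, so nothing shorter exists. So d(Yael,Halim) = 2.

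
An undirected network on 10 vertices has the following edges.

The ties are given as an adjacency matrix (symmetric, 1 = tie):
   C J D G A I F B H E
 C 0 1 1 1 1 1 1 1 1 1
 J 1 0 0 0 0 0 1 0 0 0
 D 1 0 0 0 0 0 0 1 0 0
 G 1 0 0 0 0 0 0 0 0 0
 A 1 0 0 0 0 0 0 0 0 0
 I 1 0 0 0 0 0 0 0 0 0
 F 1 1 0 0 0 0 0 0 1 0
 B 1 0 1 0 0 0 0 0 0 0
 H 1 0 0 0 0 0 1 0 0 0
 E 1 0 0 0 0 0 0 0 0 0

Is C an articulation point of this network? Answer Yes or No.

Removing C leaves {F, H, and J} with no path to {B and D}, so the network splits into 6 components. C is a cut vertex.

Yes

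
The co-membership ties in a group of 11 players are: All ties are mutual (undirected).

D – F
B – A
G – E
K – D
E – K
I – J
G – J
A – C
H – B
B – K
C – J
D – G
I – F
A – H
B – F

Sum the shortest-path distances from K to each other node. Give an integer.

20

Distances from K: A:2, B:1, C:3, D:1, E:1, F:2, G:2, H:2, I:3, J:3.
Sum = 2 + 1 + 3 + 1 + 1 + 2 + 2 + 2 + 3 + 3 = 20.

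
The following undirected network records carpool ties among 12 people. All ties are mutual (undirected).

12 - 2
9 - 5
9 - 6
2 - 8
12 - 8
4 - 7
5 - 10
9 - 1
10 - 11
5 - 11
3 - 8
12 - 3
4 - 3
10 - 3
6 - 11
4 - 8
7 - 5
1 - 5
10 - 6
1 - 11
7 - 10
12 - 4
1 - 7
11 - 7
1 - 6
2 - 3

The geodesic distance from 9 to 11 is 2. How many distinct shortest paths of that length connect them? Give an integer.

The shortest distance is 2. The length-2 paths are: 9–6–11; 9–5–11; 9–1–11.
That gives 3 distinct shortest paths.

3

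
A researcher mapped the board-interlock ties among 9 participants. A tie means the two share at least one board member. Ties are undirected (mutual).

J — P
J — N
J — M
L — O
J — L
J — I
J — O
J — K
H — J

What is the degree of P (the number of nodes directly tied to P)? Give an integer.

1

P is directly tied to J. That is 1 neighbor, so the degree of P is 1.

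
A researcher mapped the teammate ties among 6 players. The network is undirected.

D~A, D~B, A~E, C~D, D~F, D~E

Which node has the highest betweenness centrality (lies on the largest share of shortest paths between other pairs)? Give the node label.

D

Unnormalized betweenness of each node: A:0, B:0, C:0, D:9, E:0, F:0.
D has the largest value, 9, making it the main broker — the node through which the most shortest paths run.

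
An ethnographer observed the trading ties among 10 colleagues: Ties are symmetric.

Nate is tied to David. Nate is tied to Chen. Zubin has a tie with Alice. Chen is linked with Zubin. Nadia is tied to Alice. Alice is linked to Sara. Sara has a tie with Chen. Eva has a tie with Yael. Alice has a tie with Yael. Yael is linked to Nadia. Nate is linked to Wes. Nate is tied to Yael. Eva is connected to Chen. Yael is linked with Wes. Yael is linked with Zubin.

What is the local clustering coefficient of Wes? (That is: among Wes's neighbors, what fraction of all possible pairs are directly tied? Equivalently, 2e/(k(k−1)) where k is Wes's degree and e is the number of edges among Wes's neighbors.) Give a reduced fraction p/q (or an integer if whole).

Wes's neighbors: Nate and Yael (k = 2).
Possible neighbor pairs: C(2,2) = 1. Edges among them: Nate–Yael → e = 1.
Clustering(Wes) = 1/1.

1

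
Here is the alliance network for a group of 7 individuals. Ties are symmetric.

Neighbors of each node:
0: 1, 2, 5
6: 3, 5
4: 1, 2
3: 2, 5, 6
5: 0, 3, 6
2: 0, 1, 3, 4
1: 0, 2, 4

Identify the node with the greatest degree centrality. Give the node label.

Degrees — 0:3, 1:3, 2:4, 3:3, 4:2, 5:3, 6:2.
The maximum is 4, attained only by 2.

2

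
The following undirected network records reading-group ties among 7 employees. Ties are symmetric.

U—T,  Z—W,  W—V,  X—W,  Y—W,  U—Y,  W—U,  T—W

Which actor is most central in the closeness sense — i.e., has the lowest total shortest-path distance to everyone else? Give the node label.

W

Farness (sum of distances to all others) for each node — T:10, U:9, V:11, W:6, X:11, Y:10, Z:11.
The smallest farness is 6, for W, so W has the highest closeness.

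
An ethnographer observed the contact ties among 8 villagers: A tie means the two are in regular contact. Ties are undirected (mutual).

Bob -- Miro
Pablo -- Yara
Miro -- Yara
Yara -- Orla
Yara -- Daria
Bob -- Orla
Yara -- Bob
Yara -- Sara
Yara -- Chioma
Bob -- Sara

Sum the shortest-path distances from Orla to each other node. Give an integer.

12

Distances from Orla: Bob:1, Chioma:2, Daria:2, Miro:2, Pablo:2, Sara:2, Yara:1.
Sum = 1 + 2 + 2 + 2 + 2 + 2 + 1 = 12.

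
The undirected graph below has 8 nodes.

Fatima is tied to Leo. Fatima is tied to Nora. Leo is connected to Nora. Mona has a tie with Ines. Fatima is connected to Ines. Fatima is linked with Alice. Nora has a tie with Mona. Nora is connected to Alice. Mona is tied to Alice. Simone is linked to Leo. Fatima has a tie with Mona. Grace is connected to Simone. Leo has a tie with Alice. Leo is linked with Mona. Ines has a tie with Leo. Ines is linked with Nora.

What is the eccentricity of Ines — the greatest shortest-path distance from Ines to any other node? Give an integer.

3

Distances from Ines: Alice:2, Fatima:1, Grace:3, Leo:1, Mona:1, Nora:1, Simone:2.
The largest is 3 (to Grace), so the eccentricity of Ines is 3.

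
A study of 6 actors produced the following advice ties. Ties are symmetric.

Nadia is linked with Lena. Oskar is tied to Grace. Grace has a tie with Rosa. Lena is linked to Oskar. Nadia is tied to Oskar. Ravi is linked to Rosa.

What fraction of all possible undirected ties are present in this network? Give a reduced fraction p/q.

2/5

There are 6 edges and 6 nodes, so the maximum possible is C(6,2) = 15.
Density = 6/15 = 2/5.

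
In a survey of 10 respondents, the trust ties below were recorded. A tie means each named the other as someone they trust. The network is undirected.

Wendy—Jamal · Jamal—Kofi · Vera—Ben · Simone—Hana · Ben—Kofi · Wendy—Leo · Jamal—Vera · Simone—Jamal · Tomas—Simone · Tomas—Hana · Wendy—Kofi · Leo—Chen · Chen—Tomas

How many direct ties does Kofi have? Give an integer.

Kofi is directly tied to Ben, Jamal, and Wendy. That is 3 neighbors, so the degree of Kofi is 3.

3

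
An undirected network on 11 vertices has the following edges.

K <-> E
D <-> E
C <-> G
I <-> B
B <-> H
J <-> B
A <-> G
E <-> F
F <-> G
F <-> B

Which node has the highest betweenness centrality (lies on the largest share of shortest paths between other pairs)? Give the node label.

F

Unnormalized betweenness of each node: A:0, B:24, C:0, D:0, E:17, F:33, G:17, H:0, I:0, J:0, K:0.
F has the largest value, 33, making it the main broker — the node through which the most shortest paths run.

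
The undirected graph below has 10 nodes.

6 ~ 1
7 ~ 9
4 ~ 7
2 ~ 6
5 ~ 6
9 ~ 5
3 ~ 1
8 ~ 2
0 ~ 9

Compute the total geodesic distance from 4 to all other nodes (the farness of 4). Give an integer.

Distances from 4: 0:3, 1:5, 2:5, 3:6, 5:3, 6:4, 7:1, 8:6, 9:2.
Sum = 3 + 5 + 5 + 6 + 3 + 4 + 1 + 6 + 2 = 35.

35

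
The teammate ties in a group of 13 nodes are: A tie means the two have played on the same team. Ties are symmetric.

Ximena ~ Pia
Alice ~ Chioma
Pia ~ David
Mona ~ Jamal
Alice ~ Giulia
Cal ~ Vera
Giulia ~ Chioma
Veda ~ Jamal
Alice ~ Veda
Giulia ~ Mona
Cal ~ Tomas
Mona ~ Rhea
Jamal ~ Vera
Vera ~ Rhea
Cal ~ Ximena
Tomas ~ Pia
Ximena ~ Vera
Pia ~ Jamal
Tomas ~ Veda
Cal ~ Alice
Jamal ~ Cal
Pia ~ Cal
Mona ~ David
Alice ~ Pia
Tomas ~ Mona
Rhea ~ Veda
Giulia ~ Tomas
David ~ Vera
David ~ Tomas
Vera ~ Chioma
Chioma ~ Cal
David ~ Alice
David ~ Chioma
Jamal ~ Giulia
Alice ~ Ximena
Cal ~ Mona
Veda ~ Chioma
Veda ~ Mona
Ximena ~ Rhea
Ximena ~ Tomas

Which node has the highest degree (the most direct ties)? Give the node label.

Degrees — Alice:7, Cal:8, Chioma:6, David:6, Giulia:5, Jamal:6, Mona:7, Pia:6, Rhea:4, Tomas:7, Veda:6, Vera:6, Ximena:6.
The maximum is 8, attained only by Cal.

Cal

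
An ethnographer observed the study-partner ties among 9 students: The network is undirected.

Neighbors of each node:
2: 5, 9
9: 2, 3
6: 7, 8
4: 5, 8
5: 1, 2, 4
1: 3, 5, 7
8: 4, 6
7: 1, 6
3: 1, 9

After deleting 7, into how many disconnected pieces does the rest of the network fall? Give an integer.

1

7's neighbors (1 and 6) remain reachable from one another through other ties, so the rest of the network stays in one piece.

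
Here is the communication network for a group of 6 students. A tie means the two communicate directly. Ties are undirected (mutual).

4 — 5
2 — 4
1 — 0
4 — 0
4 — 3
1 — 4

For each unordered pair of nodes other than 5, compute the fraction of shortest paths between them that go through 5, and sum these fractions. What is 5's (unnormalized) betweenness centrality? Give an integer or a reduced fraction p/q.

No shortest path between any pair of other nodes passes through 5.
Summing the contributions gives betweenness(5) = 0.

0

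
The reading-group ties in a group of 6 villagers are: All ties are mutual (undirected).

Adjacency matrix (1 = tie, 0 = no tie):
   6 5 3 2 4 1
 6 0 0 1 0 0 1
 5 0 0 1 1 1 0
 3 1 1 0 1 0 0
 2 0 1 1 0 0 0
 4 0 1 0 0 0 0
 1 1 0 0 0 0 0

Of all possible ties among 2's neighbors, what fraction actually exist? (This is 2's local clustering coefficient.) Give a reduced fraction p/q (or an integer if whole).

2's neighbors: 3 and 5 (k = 2).
Possible neighbor pairs: C(2,2) = 1. Edges among them: 3–5 → e = 1.
Clustering(2) = 1/1.

1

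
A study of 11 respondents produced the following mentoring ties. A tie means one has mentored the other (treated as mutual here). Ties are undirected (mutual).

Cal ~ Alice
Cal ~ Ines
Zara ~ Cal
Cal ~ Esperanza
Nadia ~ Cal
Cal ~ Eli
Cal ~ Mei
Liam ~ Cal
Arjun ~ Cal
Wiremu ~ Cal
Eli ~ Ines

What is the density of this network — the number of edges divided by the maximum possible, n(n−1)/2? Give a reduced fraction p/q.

There are 11 edges and 11 nodes, so the maximum possible is C(11,2) = 55.
Density = 11/55 = 1/5.

1/5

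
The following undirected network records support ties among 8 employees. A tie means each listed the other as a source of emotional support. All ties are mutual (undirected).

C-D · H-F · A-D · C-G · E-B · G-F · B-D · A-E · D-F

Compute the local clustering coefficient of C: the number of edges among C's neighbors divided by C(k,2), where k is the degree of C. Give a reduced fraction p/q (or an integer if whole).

0

C's neighbors: D and G (k = 2).
Possible neighbor pairs: C(2,2) = 1. Edges among them: none → e = 0.
Clustering(C) = 0/1.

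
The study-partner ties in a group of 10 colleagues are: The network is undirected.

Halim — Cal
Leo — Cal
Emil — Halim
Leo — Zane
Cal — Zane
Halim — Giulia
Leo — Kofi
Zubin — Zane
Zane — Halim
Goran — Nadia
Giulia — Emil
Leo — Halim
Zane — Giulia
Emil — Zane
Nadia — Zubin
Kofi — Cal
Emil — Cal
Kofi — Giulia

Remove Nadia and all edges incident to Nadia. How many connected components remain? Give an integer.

2

Without Nadia, the remaining ties split the others into: {Cal, Emil, Giulia, Halim, Kofi, Leo, Zane, Zubin}; {Goran}.
That's 2 separate components.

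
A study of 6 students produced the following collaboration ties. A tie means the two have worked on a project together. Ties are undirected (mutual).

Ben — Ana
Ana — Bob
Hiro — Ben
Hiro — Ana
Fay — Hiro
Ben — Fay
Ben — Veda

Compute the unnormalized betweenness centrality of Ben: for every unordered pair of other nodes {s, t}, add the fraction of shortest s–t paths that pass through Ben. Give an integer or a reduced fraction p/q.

5

Pairs whose geodesics pass through Ben — Bob–Fay: 1/2; Bob–Veda: 1; Ana–Fay: 1/2; Ana–Veda: 1; Hiro–Veda: 1; Fay–Veda: 1.
All other pairs contribute 0.
Summing the contributions gives betweenness(Ben) = 5.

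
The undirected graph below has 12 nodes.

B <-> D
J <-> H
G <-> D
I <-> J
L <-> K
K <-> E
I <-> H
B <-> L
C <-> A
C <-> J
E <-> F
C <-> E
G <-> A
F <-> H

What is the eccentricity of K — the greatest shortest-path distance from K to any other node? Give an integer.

Distances from K: A:3, B:2, C:2, D:3, E:1, F:2, G:4, H:3, I:4, J:3, L:1.
The largest is 4 (to I and G), so the eccentricity of K is 4.

4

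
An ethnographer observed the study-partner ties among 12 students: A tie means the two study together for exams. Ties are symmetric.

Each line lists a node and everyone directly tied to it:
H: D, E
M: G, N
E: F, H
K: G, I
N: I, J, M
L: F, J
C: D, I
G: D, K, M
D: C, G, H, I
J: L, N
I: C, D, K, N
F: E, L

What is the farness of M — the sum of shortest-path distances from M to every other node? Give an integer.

27

Distances from M: C:3, D:2, E:4, F:4, G:1, H:3, I:2, J:2, K:2, L:3, N:1.
Sum = 3 + 2 + 4 + 4 + 1 + 3 + 2 + 2 + 2 + 3 + 1 = 27.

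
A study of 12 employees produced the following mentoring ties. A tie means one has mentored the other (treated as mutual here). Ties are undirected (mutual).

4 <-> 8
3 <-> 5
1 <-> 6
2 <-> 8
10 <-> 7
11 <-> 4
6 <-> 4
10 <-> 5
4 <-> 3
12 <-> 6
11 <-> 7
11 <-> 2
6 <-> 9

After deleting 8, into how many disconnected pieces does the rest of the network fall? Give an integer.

8's neighbors (2 and 4) remain reachable from one another through other ties, so the rest of the network stays in one piece.

1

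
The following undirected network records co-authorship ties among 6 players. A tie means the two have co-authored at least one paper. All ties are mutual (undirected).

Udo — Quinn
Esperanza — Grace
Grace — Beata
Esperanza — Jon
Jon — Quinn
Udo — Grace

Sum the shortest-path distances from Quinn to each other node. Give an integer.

9

Distances from Quinn: Beata:3, Esperanza:2, Grace:2, Jon:1, Udo:1.
Sum = 3 + 2 + 2 + 1 + 1 = 9.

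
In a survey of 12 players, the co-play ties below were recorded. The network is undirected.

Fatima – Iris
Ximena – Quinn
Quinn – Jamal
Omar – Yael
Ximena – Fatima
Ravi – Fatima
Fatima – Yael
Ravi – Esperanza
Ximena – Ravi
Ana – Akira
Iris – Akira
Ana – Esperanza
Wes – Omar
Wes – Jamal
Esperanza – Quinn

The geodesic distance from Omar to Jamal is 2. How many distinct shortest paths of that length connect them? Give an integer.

1

The shortest distance is 2, and the only length-2 path is Omar–Wes–Jamal. So there is exactly 1 shortest path.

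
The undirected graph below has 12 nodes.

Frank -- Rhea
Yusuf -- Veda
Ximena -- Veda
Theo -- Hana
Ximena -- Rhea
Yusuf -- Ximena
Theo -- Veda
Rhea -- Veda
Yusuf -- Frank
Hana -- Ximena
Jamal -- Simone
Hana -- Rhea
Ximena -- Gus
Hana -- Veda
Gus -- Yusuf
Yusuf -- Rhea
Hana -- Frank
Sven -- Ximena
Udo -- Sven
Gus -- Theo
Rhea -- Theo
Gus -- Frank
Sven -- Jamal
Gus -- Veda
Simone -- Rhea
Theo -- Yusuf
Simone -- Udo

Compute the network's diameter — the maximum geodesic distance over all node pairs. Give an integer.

Eccentricity of each node (its greatest distance to any other): Frank:3, Gus:3, Hana:3, Jamal:3, Rhea:2, Simone:3, Sven:3, Theo:3, Udo:3, Veda:3, Ximena:2, Yusuf:3.
The maximum eccentricity is 3, realized for instance by the pair Udo–Theo via Udo – Simone – Rhea – Theo. So the diameter is 3.

3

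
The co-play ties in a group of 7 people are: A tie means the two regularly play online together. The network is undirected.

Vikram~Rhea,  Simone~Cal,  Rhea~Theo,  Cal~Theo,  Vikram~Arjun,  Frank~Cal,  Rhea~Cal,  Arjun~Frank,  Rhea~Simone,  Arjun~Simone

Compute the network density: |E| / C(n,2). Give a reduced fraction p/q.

10/21

There are 10 edges and 7 nodes, so the maximum possible is C(7,2) = 21.
Density = 10/21.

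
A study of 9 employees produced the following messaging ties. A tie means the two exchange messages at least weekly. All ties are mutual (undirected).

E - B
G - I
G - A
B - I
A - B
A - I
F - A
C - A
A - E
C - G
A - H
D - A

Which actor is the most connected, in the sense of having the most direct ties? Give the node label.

A

Degrees — A:8, B:3, C:2, D:1, E:2, F:1, G:3, H:1, I:3.
The maximum is 8, attained only by A.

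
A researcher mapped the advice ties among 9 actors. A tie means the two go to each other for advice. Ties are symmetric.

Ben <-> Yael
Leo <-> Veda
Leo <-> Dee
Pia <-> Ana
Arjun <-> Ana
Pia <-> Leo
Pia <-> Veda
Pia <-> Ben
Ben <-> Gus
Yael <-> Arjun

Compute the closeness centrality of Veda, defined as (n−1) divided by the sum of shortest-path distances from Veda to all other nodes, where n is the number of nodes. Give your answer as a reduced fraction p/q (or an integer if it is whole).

8/17

Distances from Veda: Ana:2, Arjun:3, Ben:2, Dee:2, Gus:3, Leo:1, Pia:1, Yael:3. Sum = 17.
n = 9, so closeness = 8/17.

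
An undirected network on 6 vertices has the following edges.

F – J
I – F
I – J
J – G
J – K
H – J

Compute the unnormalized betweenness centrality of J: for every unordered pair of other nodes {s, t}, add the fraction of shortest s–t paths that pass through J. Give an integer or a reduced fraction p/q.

9

Pairs whose geodesics pass through J — G–H: 1; G–I: 1; G–F: 1; G–K: 1; H–I: 1; H–F: 1; H–K: 1; I–K: 1; F–K: 1.
All other pairs contribute 0.
Summing the contributions gives betweenness(J) = 9.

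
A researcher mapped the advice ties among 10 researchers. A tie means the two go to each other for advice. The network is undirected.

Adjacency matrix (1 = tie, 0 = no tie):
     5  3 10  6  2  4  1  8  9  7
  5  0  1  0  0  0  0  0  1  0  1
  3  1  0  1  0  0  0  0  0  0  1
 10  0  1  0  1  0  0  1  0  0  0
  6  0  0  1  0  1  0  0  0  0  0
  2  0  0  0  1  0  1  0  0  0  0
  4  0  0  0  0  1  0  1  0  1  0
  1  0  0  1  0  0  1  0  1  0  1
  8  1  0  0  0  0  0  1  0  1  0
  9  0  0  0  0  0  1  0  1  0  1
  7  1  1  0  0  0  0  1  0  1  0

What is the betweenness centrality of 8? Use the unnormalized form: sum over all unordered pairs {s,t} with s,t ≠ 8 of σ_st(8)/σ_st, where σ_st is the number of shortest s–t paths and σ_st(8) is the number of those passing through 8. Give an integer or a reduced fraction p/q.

149/60

Pairs whose geodesics pass through 8 — 5–2: 2/5; 5–4: 2/4; 5–1: 1/2; 5–9: 1/2; 10–9: 1/4; 1–9: 1/3.
All other pairs contribute 0.
Summing the contributions gives betweenness(8) = 149/60.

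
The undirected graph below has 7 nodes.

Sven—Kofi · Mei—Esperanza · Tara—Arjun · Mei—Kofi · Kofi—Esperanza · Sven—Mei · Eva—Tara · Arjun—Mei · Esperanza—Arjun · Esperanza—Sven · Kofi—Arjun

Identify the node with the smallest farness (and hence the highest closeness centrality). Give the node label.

Farness (sum of distances to all others) for each node — Arjun:8, Esperanza:9, Eva:16, Kofi:9, Mei:9, Sven:12, Tara:11.
The smallest farness is 8, for Arjun, so Arjun has the highest closeness.

Arjun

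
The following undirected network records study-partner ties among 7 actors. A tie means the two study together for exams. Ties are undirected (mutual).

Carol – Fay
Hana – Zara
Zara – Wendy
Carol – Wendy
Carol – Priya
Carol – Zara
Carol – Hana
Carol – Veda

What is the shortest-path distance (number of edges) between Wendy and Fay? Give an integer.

One shortest route is Wendy – Carol – Fay, which uses 2 edges, and Wendy and Fay are not directly tied, so nothing shorter exists. So d(Wendy,Fay) = 2.

2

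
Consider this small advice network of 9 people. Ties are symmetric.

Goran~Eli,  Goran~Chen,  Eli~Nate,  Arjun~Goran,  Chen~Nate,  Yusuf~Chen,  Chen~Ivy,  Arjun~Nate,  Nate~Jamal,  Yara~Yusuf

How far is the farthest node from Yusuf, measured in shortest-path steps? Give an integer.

Distances from Yusuf: Arjun:3, Chen:1, Eli:3, Goran:2, Ivy:2, Jamal:3, Nate:2, Yara:1.
The largest is 3 (to Eli, Jamal, and Arjun), so the eccentricity of Yusuf is 3.

3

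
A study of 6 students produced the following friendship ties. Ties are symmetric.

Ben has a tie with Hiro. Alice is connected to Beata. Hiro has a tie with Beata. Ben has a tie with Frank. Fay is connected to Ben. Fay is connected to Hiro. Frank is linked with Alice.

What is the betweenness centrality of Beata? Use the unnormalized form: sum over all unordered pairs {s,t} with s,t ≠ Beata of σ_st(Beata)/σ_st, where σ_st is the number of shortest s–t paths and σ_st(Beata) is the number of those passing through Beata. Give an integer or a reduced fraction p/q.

Pairs whose geodesics pass through Beata — Fay–Alice: 1/2; Hiro–Alice: 1.
All other pairs contribute 0.
Summing the contributions gives betweenness(Beata) = 3/2.

3/2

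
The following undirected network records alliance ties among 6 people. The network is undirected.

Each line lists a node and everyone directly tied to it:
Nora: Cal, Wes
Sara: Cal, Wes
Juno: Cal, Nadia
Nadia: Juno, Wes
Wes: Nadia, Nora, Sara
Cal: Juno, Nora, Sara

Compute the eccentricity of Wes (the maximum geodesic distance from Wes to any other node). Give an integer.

Distances from Wes: Cal:2, Juno:2, Nadia:1, Nora:1, Sara:1.
The largest is 2 (to Cal and Juno), so the eccentricity of Wes is 2.

2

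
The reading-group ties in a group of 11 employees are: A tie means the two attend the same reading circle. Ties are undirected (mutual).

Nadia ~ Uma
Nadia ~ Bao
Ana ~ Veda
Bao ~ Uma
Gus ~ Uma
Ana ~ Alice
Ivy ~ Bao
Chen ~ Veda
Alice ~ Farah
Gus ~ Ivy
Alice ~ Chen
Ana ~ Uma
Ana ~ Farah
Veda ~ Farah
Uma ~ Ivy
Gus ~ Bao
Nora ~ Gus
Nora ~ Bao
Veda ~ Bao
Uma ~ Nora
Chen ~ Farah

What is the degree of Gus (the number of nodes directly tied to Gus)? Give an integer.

Gus is directly tied to Bao, Ivy, Nora, and Uma. That is 4 neighbors, so the degree of Gus is 4.

4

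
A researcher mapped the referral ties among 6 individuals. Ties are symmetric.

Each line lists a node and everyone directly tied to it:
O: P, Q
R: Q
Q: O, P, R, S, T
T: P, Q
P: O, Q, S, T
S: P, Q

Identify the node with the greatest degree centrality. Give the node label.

Degrees — O:2, P:4, Q:5, R:1, S:2, T:2.
The maximum is 5, attained only by Q.

Q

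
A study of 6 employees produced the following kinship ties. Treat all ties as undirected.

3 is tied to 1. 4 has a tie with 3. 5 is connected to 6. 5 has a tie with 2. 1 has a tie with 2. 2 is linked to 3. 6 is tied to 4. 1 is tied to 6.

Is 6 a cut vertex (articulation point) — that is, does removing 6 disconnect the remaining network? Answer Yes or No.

Even without 6, every remaining node can still reach every other (the residual graph is connected), so 6 is not a cut vertex.

No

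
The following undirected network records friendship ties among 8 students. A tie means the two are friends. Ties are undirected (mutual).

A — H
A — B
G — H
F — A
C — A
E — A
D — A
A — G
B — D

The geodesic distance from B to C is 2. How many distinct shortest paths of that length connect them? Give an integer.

The shortest distance is 2, and the only length-2 path is B–A–C. So there is exactly 1 shortest path.

1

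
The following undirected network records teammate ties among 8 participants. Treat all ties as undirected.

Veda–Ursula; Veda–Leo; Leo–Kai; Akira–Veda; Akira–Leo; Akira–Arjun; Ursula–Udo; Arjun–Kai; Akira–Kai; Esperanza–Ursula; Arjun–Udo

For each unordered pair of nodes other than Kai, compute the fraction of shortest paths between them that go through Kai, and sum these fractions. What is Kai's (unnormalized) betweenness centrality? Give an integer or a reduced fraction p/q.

Pairs whose geodesics pass through Kai — Leo–Arjun: 1/2; Leo–Udo: 1/3.
All other pairs contribute 0.
Summing the contributions gives betweenness(Kai) = 5/6.

5/6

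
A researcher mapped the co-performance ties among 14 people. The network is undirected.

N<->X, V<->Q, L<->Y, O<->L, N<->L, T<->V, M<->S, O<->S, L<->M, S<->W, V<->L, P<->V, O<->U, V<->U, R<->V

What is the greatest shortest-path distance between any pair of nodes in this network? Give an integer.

Eccentricity of each node (its greatest distance to any other): L:3, M:3, N:4, O:3, P:5, Q:5, R:5, S:4, T:5, U:4, V:4, W:5, X:5, Y:4.
The maximum eccentricity is 5, realized for instance by the pair W–R via W – S – O – U – V – R. So the diameter is 5.

5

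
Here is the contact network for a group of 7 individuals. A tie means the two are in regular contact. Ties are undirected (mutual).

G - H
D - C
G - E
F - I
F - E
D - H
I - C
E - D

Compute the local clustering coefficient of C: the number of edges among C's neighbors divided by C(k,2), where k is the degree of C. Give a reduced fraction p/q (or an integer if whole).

0

C's neighbors: D and I (k = 2).
Possible neighbor pairs: C(2,2) = 1. Edges among them: none → e = 0.
Clustering(C) = 0/1.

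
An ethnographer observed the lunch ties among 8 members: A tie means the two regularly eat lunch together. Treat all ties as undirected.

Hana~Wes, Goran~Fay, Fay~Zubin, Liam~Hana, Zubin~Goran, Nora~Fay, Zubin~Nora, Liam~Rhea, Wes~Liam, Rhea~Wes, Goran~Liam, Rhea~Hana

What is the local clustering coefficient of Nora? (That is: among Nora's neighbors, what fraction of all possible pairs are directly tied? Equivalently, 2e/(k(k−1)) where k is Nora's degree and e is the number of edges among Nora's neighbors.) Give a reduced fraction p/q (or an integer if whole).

Nora's neighbors: Fay and Zubin (k = 2).
Possible neighbor pairs: C(2,2) = 1. Edges among them: Fay–Zubin → e = 1.
Clustering(Nora) = 1/1.

1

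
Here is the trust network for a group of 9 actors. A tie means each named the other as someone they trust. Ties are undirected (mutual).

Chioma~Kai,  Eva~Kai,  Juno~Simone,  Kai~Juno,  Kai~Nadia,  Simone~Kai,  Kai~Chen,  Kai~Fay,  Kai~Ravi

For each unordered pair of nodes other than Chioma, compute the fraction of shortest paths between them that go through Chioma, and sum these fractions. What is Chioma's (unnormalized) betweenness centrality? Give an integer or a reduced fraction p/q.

No shortest path between any pair of other nodes passes through Chioma.
Summing the contributions gives betweenness(Chioma) = 0.

0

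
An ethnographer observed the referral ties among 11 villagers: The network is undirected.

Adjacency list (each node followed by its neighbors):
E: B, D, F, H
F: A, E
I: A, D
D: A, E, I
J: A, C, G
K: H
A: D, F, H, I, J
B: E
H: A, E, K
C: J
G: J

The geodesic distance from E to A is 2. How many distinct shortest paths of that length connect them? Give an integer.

3

The shortest distance is 2. The length-2 paths are: E–F–A; E–H–A; E–D–A.
That gives 3 distinct shortest paths.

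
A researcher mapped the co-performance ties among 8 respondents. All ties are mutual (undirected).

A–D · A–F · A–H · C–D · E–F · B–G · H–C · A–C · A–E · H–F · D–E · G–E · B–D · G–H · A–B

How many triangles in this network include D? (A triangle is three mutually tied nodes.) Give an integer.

3

D's neighbors: A, B, C, and E.
Neighbor pairs that are themselves tied: D–A–B; D–A–C; D–A–E. Each forms one triangle with D, for 3 in total.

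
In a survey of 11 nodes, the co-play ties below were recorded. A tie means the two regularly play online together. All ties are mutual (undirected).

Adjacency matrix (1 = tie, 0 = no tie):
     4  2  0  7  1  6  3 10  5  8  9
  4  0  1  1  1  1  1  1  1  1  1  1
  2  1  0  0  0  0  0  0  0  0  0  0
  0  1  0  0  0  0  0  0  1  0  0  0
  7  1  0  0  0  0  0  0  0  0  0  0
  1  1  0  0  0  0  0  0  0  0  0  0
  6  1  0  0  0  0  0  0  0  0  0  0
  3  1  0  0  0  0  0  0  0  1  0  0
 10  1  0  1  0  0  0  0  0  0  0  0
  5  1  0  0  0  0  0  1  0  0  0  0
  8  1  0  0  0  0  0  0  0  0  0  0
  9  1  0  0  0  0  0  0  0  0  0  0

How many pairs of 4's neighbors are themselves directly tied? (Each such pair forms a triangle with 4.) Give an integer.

4's neighbors: 0, 1, 2, 3, 5, 6, 7, 8, 9, and 10.
Neighbor pairs that are themselves tied: 4–0–10; 4–3–5. Each forms one triangle with 4, for 2 in total.

2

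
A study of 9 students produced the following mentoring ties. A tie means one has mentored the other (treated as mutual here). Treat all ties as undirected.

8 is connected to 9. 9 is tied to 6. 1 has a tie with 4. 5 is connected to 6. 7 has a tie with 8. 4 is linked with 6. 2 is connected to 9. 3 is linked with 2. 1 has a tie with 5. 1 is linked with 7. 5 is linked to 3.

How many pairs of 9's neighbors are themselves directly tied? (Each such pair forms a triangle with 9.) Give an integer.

0

9's neighbors are 2, 6, and 8, but none of them are tied to each other, so no triangle contains 9.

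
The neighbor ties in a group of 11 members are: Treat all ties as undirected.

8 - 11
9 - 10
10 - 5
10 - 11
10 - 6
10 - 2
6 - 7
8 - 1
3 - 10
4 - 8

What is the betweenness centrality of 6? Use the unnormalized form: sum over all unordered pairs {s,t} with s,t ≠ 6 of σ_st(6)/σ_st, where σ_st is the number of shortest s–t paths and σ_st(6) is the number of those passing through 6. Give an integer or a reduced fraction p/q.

Pairs whose geodesics pass through 6 — 10–7: 1; 5–7: 1; 4–7: 1; 11–7: 1; 1–7: 1; 3–7: 1; 9–7: 1; 2–7: 1; 8–7: 1.
All other pairs contribute 0.
Summing the contributions gives betweenness(6) = 9.

9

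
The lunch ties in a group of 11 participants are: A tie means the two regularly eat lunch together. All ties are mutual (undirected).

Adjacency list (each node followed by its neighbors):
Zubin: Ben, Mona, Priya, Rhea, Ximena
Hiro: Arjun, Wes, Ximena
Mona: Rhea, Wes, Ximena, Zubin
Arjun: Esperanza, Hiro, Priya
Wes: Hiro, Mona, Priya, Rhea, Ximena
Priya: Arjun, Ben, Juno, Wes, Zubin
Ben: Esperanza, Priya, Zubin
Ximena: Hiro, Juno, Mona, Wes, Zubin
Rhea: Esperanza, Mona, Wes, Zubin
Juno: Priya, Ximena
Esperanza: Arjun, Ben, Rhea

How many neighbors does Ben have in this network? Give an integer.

Ben is directly tied to Esperanza, Priya, and Zubin. That is 3 neighbors, so the degree of Ben is 3.

3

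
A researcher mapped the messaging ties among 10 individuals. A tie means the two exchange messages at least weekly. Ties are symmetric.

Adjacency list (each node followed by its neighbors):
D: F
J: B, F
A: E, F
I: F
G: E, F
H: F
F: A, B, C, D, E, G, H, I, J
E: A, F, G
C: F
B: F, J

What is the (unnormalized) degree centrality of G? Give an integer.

2

G is directly tied to E and F. That is 2 neighbors, so the degree of G is 2.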